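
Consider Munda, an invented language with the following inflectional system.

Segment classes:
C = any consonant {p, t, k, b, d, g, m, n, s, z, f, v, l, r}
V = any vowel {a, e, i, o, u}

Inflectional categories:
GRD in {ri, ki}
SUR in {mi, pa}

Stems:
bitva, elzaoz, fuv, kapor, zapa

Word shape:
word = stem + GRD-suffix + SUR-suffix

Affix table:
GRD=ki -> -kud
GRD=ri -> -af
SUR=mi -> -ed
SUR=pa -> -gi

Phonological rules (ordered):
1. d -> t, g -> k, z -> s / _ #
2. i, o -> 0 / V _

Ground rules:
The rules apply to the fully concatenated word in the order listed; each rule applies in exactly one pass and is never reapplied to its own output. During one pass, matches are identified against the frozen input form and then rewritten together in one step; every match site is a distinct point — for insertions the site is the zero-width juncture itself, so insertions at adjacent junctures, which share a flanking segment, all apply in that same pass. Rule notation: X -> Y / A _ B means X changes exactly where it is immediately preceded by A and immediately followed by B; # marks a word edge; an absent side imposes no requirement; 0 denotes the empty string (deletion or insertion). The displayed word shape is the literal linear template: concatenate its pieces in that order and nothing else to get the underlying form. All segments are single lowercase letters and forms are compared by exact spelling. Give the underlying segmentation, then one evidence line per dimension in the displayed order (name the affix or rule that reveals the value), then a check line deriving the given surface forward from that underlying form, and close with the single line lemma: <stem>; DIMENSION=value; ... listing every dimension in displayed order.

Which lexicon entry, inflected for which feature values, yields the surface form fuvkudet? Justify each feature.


underlying: fuv-kud-ed
GRD=ki - signalled by the affix -kud
SUR=mi - signalled by the affix -ed
check: fuvkuded -> fuvkudet -> fuvkudet
lemma: fuv; GRD=ki; SUR=mi


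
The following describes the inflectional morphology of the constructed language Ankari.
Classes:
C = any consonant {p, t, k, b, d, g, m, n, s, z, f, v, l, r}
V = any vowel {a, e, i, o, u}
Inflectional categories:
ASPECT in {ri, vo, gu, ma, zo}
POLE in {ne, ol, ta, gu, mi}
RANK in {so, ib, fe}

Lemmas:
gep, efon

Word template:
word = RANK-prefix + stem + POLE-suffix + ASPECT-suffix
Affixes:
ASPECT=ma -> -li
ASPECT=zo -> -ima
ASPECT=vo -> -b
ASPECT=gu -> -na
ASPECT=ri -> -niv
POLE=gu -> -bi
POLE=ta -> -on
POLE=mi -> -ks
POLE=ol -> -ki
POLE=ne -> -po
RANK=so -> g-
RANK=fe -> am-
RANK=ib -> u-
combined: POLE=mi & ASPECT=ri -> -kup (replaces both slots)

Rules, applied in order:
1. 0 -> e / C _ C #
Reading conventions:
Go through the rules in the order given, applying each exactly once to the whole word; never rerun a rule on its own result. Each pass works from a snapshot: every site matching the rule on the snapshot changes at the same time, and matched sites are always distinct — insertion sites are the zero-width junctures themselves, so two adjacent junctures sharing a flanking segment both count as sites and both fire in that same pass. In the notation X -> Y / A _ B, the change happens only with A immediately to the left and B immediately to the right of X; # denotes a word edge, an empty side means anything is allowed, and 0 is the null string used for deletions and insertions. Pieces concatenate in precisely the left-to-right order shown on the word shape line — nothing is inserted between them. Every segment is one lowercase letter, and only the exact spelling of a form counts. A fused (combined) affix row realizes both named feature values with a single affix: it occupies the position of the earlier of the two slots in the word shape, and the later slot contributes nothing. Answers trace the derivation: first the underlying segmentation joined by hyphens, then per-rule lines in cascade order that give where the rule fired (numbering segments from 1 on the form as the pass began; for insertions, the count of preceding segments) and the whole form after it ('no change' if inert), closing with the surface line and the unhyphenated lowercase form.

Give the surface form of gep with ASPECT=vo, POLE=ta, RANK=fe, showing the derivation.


underlying: am-gep-on-b
1. 0 -> e / C _ C #: inserts after position(s) 7: amgeponeb
surface: amgeponeb


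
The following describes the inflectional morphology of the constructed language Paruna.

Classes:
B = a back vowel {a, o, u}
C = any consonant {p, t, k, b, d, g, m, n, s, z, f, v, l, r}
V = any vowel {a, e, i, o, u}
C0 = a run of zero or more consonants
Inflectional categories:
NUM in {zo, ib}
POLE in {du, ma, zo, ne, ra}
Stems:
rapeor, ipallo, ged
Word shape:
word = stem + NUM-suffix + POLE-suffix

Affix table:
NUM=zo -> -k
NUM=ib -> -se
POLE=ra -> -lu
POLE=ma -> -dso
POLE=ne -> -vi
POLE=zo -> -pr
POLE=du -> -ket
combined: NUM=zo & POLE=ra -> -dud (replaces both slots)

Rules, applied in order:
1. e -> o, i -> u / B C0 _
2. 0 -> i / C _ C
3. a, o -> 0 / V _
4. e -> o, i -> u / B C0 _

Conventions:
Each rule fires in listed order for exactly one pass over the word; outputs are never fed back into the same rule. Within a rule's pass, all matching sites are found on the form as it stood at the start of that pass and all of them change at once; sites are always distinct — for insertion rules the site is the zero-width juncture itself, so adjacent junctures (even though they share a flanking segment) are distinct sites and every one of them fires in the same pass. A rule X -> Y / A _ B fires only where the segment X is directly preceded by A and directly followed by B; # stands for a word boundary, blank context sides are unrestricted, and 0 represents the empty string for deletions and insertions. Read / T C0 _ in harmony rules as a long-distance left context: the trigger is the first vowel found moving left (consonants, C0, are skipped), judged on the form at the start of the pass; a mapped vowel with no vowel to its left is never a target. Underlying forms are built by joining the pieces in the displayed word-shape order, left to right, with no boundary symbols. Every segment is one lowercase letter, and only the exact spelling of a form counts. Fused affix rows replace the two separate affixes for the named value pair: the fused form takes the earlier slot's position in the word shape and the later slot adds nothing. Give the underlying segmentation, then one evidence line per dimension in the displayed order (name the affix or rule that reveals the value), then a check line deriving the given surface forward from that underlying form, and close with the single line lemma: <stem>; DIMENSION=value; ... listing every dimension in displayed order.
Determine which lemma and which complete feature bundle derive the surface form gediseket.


underlying: ged-se-ket
NUM=ib - signalled by the affix -se
POLE=du - signalled by the affix -ket
check: gedseket -> gedseket -> gediseket -> gediseket -> gediseket
lemma: ged; NUM=ib; POLE=du


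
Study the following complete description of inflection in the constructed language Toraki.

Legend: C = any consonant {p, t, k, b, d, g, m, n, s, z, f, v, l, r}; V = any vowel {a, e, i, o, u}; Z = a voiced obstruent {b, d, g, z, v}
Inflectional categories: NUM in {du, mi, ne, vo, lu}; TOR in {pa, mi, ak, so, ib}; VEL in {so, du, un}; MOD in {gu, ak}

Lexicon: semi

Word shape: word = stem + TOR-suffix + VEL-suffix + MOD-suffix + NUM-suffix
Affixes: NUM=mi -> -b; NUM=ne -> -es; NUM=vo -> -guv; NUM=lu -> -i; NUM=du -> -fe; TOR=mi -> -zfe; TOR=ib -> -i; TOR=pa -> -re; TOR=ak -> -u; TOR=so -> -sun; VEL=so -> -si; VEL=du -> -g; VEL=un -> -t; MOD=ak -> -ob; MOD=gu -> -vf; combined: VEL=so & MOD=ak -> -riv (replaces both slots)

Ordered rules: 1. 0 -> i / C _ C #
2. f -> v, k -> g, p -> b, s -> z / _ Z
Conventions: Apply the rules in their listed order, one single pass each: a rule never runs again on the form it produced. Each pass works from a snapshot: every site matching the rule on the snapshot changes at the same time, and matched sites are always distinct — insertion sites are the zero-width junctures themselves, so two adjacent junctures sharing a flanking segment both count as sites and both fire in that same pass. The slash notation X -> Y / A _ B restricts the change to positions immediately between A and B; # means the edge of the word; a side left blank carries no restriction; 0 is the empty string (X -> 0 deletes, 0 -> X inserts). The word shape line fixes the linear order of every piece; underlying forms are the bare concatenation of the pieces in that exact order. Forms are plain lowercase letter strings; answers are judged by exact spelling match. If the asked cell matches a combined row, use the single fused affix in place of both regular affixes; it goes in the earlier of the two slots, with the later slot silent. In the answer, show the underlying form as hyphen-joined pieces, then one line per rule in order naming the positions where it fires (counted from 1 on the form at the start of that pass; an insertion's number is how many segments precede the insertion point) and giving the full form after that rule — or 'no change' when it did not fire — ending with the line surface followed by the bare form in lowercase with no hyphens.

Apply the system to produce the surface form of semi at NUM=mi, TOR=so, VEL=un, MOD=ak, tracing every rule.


underlying: semi-sun-t-ob-b
1. 0 -> i / C _ C #: inserts after position(s) 10: semisuntobib
2. f -> v, k -> g, p -> b, s -> z / _ Z: no change
surface: semisuntobib


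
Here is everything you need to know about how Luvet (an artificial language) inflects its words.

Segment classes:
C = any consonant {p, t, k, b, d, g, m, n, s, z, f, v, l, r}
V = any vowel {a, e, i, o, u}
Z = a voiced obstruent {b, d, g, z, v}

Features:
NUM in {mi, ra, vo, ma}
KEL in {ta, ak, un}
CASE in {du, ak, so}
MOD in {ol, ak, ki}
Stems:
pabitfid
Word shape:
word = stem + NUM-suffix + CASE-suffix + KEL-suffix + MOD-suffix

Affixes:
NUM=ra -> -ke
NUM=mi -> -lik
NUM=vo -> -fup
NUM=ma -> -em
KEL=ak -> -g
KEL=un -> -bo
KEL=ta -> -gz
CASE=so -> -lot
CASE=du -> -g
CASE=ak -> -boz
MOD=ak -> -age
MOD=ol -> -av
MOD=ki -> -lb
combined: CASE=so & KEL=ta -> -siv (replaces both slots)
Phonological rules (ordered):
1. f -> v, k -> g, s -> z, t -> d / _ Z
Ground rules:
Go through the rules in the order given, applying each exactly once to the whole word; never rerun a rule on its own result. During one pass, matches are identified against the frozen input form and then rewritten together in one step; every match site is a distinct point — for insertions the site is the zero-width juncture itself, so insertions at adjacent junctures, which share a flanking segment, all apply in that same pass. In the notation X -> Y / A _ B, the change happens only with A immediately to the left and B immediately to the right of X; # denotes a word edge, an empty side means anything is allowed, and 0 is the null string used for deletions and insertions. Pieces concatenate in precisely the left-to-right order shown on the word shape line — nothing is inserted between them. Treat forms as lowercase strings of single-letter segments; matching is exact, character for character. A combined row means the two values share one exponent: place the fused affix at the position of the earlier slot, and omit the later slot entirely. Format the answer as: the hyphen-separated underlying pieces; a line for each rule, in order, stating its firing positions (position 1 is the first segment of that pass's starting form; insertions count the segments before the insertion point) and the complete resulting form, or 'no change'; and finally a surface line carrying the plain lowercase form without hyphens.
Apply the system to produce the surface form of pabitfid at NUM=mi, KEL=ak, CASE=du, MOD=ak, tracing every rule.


underlying: pabitfid-lik-g-g-age
1. f -> v, k -> g, s -> z, t -> d / _ Z: fires at position(s) 11: pabitfidligggage
surface: pabitfidligggage


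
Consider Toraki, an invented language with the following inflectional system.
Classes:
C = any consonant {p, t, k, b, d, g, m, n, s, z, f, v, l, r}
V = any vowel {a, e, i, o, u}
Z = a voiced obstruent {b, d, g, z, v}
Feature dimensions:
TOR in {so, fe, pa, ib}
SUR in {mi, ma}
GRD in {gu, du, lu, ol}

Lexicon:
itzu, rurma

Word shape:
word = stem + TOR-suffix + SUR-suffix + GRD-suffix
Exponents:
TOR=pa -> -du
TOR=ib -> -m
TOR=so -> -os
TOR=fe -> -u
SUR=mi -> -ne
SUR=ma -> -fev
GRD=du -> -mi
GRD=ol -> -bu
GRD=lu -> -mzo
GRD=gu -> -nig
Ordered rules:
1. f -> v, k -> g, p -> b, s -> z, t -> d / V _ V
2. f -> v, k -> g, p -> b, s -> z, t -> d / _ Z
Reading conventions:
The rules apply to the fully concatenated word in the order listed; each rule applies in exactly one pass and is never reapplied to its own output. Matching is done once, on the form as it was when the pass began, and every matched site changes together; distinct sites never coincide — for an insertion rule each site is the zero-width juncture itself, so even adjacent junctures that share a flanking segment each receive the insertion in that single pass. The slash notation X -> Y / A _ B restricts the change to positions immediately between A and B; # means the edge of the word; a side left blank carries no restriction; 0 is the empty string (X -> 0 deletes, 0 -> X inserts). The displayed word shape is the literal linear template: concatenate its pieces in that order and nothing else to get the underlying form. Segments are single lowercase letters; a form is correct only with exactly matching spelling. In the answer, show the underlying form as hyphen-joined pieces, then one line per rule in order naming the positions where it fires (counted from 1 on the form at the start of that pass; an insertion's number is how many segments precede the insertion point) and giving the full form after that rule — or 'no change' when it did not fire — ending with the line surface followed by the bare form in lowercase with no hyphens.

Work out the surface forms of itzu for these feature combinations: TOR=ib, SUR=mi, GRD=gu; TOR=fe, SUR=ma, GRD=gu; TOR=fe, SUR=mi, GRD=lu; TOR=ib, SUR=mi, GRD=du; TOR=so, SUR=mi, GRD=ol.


cell TOR=ib, SUR=mi, GRD=gu:
underlying: itzu-m-ne-nig
1. f -> v, k -> g, p -> b, s -> z, t -> d / V _ V: no change
2. f -> v, k -> g, p -> b, s -> z, t -> d / _ Z: fires at position(s) 2: idzumnenig
surface: idzumnenig

cell TOR=fe, SUR=ma, GRD=gu:
underlying: itzu-u-fev-nig
1. f -> v, k -> g, p -> b, s -> z, t -> d / V _ V: fires at position(s) 6: itzuuvevnig
2. f -> v, k -> g, p -> b, s -> z, t -> d / _ Z: fires at position(s) 2: idzuuvevnig
surface: idzuuvevnig

cell TOR=fe, SUR=mi, GRD=lu:
underlying: itzu-u-ne-mzo
1. f -> v, k -> g, p -> b, s -> z, t -> d / V _ V: no change
2. f -> v, k -> g, p -> b, s -> z, t -> d / _ Z: fires at position(s) 2: idzuunemzo
surface: idzuunemzo

cell TOR=ib, SUR=mi, GRD=du:
underlying: itzu-m-ne-mi
1. f -> v, k -> g, p -> b, s -> z, t -> d / V _ V: no change
2. f -> v, k -> g, p -> b, s -> z, t -> d / _ Z: fires at position(s) 2: idzumnemi
surface: idzumnemi

cell TOR=so, SUR=mi, GRD=ol:
underlying: itzu-os-ne-bu
1. f -> v, k -> g, p -> b, s -> z, t -> d / V _ V: no change
2. f -> v, k -> g, p -> b, s -> z, t -> d / _ Z: fires at position(s) 2: idzuosnebu
surface: idzuosnebu


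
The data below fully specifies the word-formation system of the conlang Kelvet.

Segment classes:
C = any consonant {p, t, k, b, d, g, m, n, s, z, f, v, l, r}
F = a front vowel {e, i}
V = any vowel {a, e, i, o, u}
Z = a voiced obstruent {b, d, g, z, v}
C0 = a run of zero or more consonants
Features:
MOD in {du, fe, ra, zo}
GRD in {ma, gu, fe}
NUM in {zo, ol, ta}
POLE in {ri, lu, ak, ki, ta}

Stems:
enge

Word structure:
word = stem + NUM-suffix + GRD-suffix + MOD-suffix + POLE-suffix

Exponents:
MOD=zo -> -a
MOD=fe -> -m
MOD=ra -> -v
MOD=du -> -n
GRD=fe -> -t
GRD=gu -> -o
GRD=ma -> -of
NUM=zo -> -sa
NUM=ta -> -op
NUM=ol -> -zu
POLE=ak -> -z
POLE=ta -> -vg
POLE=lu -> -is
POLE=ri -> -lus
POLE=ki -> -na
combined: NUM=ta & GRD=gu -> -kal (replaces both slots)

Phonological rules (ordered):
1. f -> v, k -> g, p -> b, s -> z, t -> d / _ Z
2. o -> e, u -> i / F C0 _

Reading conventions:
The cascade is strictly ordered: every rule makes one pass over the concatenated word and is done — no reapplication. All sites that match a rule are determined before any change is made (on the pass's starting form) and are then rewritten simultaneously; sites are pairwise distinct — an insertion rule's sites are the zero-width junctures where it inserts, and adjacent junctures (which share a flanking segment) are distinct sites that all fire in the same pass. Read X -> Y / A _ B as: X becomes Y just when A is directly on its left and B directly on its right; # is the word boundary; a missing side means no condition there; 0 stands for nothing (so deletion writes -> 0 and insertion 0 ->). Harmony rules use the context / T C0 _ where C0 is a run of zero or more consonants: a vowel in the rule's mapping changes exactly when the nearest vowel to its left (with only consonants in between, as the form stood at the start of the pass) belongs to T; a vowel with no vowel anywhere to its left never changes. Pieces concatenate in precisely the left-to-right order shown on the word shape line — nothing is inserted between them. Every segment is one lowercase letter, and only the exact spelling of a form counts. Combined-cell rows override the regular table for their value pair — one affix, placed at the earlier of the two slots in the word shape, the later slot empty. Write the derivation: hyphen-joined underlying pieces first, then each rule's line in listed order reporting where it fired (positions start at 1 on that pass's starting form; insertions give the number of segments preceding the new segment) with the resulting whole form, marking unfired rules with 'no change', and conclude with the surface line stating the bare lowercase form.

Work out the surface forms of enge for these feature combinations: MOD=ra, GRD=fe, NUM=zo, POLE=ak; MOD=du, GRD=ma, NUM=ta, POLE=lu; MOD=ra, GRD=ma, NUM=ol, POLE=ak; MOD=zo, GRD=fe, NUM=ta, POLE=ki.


cell MOD=ra, GRD=fe, NUM=zo, POLE=ak:
underlying: enge-sa-t-v-z
1. f -> v, k -> g, p -> b, s -> z, t -> d / _ Z: fires at position(s) 7: engesadvz
2. o -> e, u -> i / F C0 _: no change
surface: engesadvz

cell MOD=du, GRD=ma, NUM=ta, POLE=lu:
underlying: enge-op-of-n-is
1. f -> v, k -> g, p -> b, s -> z, t -> d / _ Z: no change
2. o -> e, u -> i / F C0 _: fires at position(s) 5: engeepofnis
surface: engeepofnis

cell MOD=ra, GRD=ma, NUM=ol, POLE=ak:
underlying: enge-zu-of-v-z
1. f -> v, k -> g, p -> b, s -> z, t -> d / _ Z: fires at position(s) 8: engezuovvz
2. o -> e, u -> i / F C0 _: fires at position(s) 6: engeziovvz
surface: engeziovvz

cell MOD=zo, GRD=fe, NUM=ta, POLE=ki:
underlying: enge-op-t-a-na
1. f -> v, k -> g, p -> b, s -> z, t -> d / _ Z: no change
2. o -> e, u -> i / F C0 _: fires at position(s) 5: engeeptana
surface: engeeptana


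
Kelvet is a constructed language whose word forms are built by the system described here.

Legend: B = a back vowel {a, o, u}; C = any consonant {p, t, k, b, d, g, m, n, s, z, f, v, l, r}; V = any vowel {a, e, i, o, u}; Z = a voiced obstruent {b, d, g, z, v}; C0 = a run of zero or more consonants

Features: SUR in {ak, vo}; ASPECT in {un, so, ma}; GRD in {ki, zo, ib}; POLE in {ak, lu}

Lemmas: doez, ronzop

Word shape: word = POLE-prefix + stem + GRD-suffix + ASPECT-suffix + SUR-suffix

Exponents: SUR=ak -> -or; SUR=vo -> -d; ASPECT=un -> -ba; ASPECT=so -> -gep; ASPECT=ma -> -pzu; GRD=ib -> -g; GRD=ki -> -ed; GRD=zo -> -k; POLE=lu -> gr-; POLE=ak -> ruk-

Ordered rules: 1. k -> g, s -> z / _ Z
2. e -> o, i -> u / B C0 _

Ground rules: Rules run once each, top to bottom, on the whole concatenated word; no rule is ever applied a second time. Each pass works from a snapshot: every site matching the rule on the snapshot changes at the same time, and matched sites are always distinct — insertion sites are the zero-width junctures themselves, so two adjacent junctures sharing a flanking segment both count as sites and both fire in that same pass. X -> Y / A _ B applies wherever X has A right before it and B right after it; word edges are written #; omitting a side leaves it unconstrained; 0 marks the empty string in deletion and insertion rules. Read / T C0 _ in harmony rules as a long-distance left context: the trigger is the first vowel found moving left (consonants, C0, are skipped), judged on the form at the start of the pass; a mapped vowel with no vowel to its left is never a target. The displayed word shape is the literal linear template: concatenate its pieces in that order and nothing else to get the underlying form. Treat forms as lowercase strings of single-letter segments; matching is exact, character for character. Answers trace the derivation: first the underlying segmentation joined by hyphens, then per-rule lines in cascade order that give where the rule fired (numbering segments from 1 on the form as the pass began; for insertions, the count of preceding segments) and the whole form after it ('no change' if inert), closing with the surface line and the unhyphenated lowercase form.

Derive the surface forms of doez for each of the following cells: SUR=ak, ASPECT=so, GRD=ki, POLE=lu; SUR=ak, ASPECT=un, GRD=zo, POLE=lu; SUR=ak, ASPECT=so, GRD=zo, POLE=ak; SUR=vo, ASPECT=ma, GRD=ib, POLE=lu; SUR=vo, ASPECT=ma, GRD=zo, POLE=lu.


cell SUR=ak, ASPECT=so, GRD=ki, POLE=lu:
underlying: gr-doez-ed-gep-or
1. k -> g, s -> z / _ Z: no change
2. e -> o, i -> u / B C0 _: fires at position(s) 5: grdoozedgepor
surface: grdoozedgepor

cell SUR=ak, ASPECT=un, GRD=zo, POLE=lu:
underlying: gr-doez-k-ba-or
1. k -> g, s -> z / _ Z: fires at position(s) 7: grdoezgbaor
2. e -> o, i -> u / B C0 _: fires at position(s) 5: grdoozgbaor
surface: grdoozgbaor

cell SUR=ak, ASPECT=so, GRD=zo, POLE=ak:
underlying: ruk-doez-k-gep-or
1. k -> g, s -> z / _ Z: fires at position(s) 3, 8: rugdoezggepor
2. e -> o, i -> u / B C0 _: fires at position(s) 6: rugdoozggepor
surface: rugdoozggepor

cell SUR=vo, ASPECT=ma, GRD=ib, POLE=lu:
underlying: gr-doez-g-pzu-d
1. k -> g, s -> z / _ Z: no change
2. e -> o, i -> u / B C0 _: fires at position(s) 5: grdoozgpzud
surface: grdoozgpzud

cell SUR=vo, ASPECT=ma, GRD=zo, POLE=lu:
underlying: gr-doez-k-pzu-d
1. k -> g, s -> z / _ Z: no change
2. e -> o, i -> u / B C0 _: fires at position(s) 5: grdoozkpzud
surface: grdoozkpzud


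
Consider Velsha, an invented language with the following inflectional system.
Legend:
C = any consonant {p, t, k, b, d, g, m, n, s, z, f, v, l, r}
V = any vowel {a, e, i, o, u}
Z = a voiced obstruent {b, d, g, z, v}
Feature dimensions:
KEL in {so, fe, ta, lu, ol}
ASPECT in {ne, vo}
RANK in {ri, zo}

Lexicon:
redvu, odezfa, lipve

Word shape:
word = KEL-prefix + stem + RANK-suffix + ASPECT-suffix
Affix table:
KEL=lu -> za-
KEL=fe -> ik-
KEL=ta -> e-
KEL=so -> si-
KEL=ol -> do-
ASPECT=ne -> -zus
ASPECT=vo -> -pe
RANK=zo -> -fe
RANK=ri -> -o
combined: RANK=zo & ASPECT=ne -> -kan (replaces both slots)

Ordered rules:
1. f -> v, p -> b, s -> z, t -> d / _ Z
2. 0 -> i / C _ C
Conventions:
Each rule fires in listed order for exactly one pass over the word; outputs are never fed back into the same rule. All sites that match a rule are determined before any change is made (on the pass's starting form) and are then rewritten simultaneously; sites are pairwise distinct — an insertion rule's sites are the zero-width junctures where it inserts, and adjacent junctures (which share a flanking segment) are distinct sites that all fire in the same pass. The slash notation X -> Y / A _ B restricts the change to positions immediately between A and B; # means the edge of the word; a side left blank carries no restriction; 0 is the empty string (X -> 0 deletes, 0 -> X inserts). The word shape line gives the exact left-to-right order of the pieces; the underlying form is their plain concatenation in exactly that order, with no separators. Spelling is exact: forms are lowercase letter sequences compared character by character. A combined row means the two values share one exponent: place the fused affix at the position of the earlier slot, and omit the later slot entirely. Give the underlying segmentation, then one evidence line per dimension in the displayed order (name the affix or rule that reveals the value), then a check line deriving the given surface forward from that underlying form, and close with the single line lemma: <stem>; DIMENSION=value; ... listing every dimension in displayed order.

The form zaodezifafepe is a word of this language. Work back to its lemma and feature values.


underlying: za-odezfa-fe-pe
KEL=lu - signalled by the affix za-
ASPECT=vo - signalled by the affix -pe
RANK=zo - signalled by the affix -fe
check: zaodezfafepe -> zaodezfafepe -> zaodezifafepe
lemma: odezfa; KEL=lu; ASPECT=vo; RANK=zo


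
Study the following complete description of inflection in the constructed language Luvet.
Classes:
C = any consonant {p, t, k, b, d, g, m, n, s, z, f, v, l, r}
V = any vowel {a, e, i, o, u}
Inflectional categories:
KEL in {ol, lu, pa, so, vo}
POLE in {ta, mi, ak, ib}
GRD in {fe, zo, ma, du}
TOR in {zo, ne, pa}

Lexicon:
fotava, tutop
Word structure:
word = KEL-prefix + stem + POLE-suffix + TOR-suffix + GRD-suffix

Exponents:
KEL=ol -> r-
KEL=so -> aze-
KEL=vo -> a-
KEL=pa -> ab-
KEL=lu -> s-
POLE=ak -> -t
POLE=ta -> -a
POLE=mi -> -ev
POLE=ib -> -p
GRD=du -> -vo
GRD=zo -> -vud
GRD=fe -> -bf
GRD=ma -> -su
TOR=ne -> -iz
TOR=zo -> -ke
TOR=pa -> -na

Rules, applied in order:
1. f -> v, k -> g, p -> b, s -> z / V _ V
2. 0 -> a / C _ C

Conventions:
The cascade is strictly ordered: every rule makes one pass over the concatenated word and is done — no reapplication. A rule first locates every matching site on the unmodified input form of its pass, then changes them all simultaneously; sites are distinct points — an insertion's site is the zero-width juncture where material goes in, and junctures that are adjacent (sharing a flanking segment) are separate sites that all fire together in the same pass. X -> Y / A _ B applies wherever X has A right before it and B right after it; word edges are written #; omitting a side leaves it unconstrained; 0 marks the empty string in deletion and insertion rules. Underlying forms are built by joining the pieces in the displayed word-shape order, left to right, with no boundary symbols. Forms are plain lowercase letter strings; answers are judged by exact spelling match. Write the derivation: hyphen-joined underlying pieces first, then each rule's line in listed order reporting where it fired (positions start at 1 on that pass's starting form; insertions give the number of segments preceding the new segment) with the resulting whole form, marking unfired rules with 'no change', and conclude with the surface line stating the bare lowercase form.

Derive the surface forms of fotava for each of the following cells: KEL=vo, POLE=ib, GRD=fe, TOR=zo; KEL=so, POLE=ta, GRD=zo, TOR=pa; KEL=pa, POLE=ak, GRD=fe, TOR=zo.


cell KEL=vo, POLE=ib, GRD=fe, TOR=zo:
underlying: a-fotava-p-ke-bf
1. f -> v, k -> g, p -> b, s -> z / V _ V: fires at position(s) 2: avotavapkebf
2. 0 -> a / C _ C: inserts after position(s) 8, 11: avotavapakebaf
surface: avotavapakebaf

cell KEL=so, POLE=ta, GRD=zo, TOR=pa:
underlying: aze-fotava-a-na-vud
1. f -> v, k -> g, p -> b, s -> z / V _ V: fires at position(s) 4: azevotavaanavud
2. 0 -> a / C _ C: no change
surface: azevotavaanavud

cell KEL=pa, POLE=ak, GRD=fe, TOR=zo:
underlying: ab-fotava-t-ke-bf
1. f -> v, k -> g, p -> b, s -> z / V _ V: no change
2. 0 -> a / C _ C: inserts after position(s) 2, 9, 12: abafotavatakebaf
surface: abafotavatakebaf


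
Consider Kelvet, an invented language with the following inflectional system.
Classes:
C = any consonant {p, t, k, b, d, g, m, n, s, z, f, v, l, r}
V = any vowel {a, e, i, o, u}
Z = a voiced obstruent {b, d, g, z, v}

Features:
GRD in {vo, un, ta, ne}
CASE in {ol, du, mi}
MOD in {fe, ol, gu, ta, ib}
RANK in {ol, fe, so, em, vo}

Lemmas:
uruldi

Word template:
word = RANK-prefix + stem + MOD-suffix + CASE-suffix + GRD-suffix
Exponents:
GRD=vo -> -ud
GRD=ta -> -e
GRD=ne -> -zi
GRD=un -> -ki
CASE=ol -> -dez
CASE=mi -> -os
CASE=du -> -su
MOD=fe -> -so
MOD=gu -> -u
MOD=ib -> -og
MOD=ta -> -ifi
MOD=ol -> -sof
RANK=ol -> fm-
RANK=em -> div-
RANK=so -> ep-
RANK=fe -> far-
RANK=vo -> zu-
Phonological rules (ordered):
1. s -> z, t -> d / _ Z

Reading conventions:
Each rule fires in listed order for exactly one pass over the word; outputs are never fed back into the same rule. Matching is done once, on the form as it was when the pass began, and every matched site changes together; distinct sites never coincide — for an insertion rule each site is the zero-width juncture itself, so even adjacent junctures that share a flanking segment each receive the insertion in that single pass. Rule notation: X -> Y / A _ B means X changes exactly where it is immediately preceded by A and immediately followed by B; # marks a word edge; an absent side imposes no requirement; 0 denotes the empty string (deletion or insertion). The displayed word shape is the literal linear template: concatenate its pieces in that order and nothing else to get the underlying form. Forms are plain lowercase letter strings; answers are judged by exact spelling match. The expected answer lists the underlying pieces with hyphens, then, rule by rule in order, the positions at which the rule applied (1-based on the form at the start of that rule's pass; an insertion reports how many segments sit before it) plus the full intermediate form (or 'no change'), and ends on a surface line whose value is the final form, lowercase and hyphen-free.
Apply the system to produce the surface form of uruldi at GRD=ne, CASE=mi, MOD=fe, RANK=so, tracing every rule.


underlying: ep-uruldi-so-os-zi
1. s -> z, t -> d / _ Z: fires at position(s) 12: epuruldisoozzi
surface: epuruldisoozzi


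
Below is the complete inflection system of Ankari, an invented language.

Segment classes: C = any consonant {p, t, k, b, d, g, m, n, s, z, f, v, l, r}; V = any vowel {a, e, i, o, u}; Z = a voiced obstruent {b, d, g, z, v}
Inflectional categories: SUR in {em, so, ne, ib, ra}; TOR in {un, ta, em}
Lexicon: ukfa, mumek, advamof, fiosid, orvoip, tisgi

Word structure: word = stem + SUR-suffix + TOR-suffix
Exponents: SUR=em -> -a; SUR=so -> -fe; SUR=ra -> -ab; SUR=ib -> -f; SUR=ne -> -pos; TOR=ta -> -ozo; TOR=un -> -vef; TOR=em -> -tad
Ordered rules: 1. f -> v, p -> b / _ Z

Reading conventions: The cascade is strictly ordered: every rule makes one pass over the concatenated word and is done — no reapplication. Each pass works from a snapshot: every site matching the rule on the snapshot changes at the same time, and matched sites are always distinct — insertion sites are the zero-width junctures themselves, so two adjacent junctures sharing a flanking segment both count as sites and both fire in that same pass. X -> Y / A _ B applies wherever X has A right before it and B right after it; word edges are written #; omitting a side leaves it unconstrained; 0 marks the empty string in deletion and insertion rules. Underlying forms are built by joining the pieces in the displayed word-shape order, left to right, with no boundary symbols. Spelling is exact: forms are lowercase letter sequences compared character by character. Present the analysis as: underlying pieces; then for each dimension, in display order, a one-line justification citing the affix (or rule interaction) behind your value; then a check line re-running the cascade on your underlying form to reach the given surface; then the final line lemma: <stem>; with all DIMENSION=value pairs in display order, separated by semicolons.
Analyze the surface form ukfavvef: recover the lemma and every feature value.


underlying: ukfa-f-vef
SUR=ib - signalled by the affix -f
TOR=un - signalled by the affix -vef
check: ukfafvef -> ukfavvef
lemma: ukfa; SUR=ib; TOR=un


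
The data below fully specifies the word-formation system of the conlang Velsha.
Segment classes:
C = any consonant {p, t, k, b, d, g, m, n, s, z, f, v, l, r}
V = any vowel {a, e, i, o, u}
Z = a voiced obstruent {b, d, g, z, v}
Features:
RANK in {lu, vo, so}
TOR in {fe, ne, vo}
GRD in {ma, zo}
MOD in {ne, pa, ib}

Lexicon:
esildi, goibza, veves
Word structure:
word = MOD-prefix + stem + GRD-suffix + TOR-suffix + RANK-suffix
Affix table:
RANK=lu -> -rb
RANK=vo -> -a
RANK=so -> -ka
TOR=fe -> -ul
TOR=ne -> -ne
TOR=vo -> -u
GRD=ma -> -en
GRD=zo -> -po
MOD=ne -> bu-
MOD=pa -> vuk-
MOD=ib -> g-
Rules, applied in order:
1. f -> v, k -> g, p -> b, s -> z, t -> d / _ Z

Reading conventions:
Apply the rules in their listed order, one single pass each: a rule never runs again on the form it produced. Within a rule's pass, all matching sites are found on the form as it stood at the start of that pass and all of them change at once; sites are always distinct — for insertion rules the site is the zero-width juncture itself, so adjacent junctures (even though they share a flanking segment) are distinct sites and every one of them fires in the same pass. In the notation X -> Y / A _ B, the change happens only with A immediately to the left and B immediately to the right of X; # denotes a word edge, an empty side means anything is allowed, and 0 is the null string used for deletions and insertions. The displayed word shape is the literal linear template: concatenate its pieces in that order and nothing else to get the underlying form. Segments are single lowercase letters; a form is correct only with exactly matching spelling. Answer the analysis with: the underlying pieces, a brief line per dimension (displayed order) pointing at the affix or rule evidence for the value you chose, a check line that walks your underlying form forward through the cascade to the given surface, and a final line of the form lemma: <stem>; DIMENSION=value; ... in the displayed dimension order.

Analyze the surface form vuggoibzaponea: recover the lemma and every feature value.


underlying: vuk-goibza-po-ne-a
RANK=vo - signalled by the affix -a
TOR=ne - signalled by the affix -ne
GRD=zo - signalled by the affix -po
MOD=pa - signalled by the affix vuk-
check: vukgoibzaponea -> vuggoibzaponea
lemma: goibza; RANK=vo; TOR=ne; GRD=zo; MOD=pa


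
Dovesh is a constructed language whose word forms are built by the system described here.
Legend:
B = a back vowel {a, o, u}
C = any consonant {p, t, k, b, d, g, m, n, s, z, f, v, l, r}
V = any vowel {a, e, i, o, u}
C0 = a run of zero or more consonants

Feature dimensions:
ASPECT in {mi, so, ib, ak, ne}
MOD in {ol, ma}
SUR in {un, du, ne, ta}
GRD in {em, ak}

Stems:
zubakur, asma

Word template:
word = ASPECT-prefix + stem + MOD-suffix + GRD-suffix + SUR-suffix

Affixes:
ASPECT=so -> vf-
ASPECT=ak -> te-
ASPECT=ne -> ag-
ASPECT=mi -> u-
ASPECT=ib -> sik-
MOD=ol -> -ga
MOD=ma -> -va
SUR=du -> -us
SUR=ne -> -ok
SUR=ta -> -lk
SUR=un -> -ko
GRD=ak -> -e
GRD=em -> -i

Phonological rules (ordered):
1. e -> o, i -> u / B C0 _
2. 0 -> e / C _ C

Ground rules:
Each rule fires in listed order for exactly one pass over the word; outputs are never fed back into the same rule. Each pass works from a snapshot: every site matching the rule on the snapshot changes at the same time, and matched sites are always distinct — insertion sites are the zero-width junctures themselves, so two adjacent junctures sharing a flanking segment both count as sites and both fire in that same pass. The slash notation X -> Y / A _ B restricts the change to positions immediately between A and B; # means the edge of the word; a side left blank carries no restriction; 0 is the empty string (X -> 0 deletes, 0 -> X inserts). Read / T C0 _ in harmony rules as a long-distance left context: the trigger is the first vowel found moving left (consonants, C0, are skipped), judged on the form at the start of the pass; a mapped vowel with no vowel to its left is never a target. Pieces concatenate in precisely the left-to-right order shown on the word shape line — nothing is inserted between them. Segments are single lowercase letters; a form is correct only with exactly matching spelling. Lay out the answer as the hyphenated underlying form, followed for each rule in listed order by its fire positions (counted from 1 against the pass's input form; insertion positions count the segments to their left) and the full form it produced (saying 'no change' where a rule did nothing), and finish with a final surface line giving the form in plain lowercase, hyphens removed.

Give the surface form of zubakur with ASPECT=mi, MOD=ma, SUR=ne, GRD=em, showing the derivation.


underlying: u-zubakur-va-i-ok
1. e -> o, i -> u / B C0 _: fires at position(s) 11: uzubakurvauok
2. 0 -> e / C _ C: inserts after position(s) 8: uzubakurevauok
surface: uzubakurevauok


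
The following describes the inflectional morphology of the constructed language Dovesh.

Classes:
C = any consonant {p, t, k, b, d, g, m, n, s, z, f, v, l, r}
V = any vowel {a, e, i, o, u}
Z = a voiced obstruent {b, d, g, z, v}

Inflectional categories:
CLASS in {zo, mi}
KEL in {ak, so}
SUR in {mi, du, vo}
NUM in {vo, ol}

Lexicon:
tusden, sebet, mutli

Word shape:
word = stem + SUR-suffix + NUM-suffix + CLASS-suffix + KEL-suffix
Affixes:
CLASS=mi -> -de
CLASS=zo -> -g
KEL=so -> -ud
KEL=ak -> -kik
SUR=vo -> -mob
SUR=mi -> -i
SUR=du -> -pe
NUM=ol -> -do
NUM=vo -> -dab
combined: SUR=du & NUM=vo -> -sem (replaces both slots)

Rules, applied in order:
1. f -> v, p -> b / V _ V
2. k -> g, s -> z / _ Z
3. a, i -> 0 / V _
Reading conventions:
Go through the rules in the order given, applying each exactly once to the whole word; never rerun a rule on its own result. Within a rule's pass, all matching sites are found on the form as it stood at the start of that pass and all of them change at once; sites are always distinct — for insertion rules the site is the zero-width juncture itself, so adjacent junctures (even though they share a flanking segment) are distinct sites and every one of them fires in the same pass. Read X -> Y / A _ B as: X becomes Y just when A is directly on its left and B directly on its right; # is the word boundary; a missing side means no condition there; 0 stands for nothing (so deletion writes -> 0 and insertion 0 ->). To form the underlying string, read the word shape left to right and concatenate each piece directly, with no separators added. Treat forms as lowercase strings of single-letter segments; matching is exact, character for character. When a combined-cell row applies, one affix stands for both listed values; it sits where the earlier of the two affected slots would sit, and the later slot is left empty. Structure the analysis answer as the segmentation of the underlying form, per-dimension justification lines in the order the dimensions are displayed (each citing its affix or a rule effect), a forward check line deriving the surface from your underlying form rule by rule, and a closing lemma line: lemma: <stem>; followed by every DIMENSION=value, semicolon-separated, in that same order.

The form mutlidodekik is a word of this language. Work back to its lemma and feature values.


underlying: mutli-i-do-de-kik
CLASS=mi - signalled by the affix -de
KEL=ak - signalled by the affix -kik
SUR=mi - signalled by the affix -i
NUM=ol - signalled by the affix -do
check: mutliidodekik -> mutliidodekik -> mutliidodekik -> mutlidodekik
lemma: mutli; CLASS=mi; KEL=ak; SUR=mi; NUM=ol


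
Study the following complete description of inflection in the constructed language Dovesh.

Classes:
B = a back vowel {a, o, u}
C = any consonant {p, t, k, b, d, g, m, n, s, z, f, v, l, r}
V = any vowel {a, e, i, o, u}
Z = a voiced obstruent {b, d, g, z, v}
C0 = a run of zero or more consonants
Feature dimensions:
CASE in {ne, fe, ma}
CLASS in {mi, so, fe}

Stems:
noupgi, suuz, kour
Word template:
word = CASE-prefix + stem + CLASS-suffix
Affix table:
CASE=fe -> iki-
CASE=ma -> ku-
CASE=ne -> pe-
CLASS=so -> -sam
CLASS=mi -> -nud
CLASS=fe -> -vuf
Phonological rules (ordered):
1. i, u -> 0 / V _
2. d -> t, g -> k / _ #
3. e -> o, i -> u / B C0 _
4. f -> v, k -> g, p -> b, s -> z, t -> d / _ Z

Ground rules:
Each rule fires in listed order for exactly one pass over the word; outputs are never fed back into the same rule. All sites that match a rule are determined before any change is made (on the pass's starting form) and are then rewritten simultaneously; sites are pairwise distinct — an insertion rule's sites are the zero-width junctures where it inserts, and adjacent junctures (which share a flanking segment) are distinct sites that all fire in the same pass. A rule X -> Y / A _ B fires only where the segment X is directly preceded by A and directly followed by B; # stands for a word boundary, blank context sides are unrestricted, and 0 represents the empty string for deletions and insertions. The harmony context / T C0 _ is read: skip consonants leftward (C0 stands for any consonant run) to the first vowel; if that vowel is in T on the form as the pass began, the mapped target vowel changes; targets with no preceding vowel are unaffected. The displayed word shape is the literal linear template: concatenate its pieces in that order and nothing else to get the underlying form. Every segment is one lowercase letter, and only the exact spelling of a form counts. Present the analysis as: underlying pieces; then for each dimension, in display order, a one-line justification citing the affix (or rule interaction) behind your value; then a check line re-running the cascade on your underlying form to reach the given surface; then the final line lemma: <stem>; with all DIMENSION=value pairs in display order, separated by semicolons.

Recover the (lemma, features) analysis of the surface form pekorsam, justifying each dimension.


underlying: pe-kour-sam
CASE=ne - signalled by the affix pe-
CLASS=so - signalled by the affix -sam
check: pekoursam -> pekorsam -> pekorsam -> pekorsam -> pekorsam
lemma: kour; CASE=ne; CLASS=so
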